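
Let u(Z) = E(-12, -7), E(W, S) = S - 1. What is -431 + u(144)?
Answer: -439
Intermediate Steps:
E(W, S) = -1 + S
u(Z) = -8 (u(Z) = -1 - 7 = -8)
-431 + u(144) = -431 - 8 = -439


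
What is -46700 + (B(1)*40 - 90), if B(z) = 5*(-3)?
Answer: -47390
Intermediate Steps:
B(z) = -15
-46700 + (B(1)*40 - 90) = -46700 + (-15*40 - 90) = -46700 + (-600 - 90) = -46700 - 690 = -47390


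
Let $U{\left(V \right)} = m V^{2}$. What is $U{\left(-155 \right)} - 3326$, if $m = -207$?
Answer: $-4976501$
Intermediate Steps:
$U{\left(V \right)} = - 207 V^{2}$
$U{\left(-155 \right)} - 3326 = - 207 \left(-155\right)^{2} - 3326 = \left(-207\right) 24025 - 3326 = -4973175 - 3326 = -4976501$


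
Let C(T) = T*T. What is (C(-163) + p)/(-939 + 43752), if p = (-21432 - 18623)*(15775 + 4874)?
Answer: -827069126/42813 ≈ -19318.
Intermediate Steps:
p = -827095695 (p = -40055*20649 = -827095695)
C(T) = T**2
(C(-163) + p)/(-939 + 43752) = ((-163)**2 - 827095695)/(-939 + 43752) = (26569 - 827095695)/42813 = -827069126*1/42813 = -827069126/42813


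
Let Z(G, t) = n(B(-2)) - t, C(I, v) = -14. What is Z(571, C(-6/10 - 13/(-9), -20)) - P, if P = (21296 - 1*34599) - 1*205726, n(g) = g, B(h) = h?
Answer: 219041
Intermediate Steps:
P = -219029 (P = (21296 - 34599) - 205726 = -13303 - 205726 = -219029)
Z(G, t) = -2 - t
Z(571, C(-6/10 - 13/(-9), -20)) - P = (-2 - 1*(-14)) - 1*(-219029) = (-2 + 14) + 219029 = 12 + 219029 = 219041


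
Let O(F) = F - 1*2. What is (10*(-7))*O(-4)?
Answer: 420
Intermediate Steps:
O(F) = -2 + F (O(F) = F - 2 = -2 + F)
(10*(-7))*O(-4) = (10*(-7))*(-2 - 4) = -70*(-6) = 420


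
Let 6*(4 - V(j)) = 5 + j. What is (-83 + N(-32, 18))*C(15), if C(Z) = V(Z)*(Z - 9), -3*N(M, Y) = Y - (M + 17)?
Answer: -376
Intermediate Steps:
N(M, Y) = 17/3 - Y/3 + M/3 (N(M, Y) = -(Y - (M + 17))/3 = -(Y - (17 + M))/3 = -(Y + (-17 - M))/3 = -(-17 + Y - M)/3 = 17/3 - Y/3 + M/3)
V(j) = 19/6 - j/6 (V(j) = 4 - (5 + j)/6 = 4 + (-⅚ - j/6) = 19/6 - j/6)
C(Z) = (-9 + Z)*(19/6 - Z/6) (C(Z) = (19/6 - Z/6)*(Z - 9) = (19/6 - Z/6)*(-9 + Z) = (-9 + Z)*(19/6 - Z/6))
(-83 + N(-32, 18))*C(15) = (-83 + (17/3 - ⅓*18 + (⅓)*(-32)))*(-(-19 + 15)*(-9 + 15)/6) = (-83 + (17/3 - 6 - 32/3))*(-⅙*(-4)*6) = (-83 - 11)*4 = -94*4 = -376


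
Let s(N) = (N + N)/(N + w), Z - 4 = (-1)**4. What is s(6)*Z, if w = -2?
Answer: 15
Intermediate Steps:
Z = 5 (Z = 4 + (-1)**4 = 4 + 1 = 5)
s(N) = 2*N/(-2 + N) (s(N) = (N + N)/(N - 2) = (2*N)/(-2 + N) = 2*N/(-2 + N))
s(6)*Z = (2*6/(-2 + 6))*5 = (2*6/4)*5 = (2*6*(1/4))*5 = 3*5 = 15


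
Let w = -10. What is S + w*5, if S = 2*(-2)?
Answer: -54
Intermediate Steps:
S = -4
S + w*5 = -4 - 10*5 = -4 - 50 = -54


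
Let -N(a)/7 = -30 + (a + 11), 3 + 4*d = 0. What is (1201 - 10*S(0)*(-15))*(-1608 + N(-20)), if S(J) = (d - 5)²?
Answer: -65792805/8 ≈ -8.2241e+6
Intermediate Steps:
d = -¾ (d = -¾ + (¼)*0 = -¾ + 0 = -¾ ≈ -0.75000)
N(a) = 133 - 7*a (N(a) = -7*(-30 + (a + 11)) = -7*(-30 + (11 + a)) = -7*(-19 + a) = 133 - 7*a)
S(J) = 529/16 (S(J) = (-¾ - 5)² = (-23/4)² = 529/16)
(1201 - 10*S(0)*(-15))*(-1608 + N(-20)) = (1201 - 10*529/16*(-15))*(-1608 + (133 - 7*(-20))) = (1201 - 2645/8*(-15))*(-1608 + (133 + 140)) = (1201 + 39675/8)*(-1608 + 273) = (49283/8)*(-1335) = -65792805/8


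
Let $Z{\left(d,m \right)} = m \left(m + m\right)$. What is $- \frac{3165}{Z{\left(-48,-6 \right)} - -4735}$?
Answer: $- \frac{3165}{4807} \approx -0.65841$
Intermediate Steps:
$Z{\left(d,m \right)} = 2 m^{2}$ ($Z{\left(d,m \right)} = m 2 m = 2 m^{2}$)
$- \frac{3165}{Z{\left(-48,-6 \right)} - -4735} = - \frac{3165}{2 \left(-6\right)^{2} - -4735} = - \frac{3165}{2 \cdot 36 + 4735} = - \frac{3165}{72 + 4735} = - \frac{3165}{4807}$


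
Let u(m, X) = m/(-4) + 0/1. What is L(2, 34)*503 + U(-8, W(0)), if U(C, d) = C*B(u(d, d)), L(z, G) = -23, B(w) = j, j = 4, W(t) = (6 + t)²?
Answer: -11601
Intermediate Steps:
u(m, X) = -m/4 (u(m, X) = m*(-¼) + 0*1 = -m/4 + 0 = -m/4)
B(w) = 4
U(C, d) = 4*C (U(C, d) = C*4 = 4*C)
L(2, 34)*503 + U(-8, W(0)) = -23*503 + 4*(-8) = -11569 - 32 = -11601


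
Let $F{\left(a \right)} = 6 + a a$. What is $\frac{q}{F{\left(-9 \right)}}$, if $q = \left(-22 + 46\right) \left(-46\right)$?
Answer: $- \frac{368}{29} \approx -12.69$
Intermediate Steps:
$F{\left(a \right)} = 6 + a^{2}$
$q = -1104$ ($q = 24 \left(-46\right) = -1104$)
$\frac{q}{F{\left(-9 \right)}} = - \frac{1104}{6 + \left(-9\right)^{2}} = - \frac{1104}{6 + 81} = - \frac{1104}{87} = \left(-1104\right) \frac{1}{87} = - \frac{368}{29}$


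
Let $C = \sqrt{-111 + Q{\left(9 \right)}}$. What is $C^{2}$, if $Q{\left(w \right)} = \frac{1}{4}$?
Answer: $- \frac{443}{4} \approx -110.75$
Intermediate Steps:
$Q{\left(w \right)} = \frac{1}{4}$
$C = \frac{i \sqrt{443}}{2}$ ($C = \sqrt{-111 + \frac{1}{4}} = \sqrt{- \frac{443}{4}} = \frac{i \sqrt{443}}{2} \approx 10.524 i$)
$C^{2} = \left(\frac{i \sqrt{443}}{2}\right)^{2} = - \frac{443}{4}$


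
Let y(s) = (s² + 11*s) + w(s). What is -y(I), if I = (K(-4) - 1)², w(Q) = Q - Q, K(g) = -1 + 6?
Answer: -432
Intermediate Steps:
K(g) = 5
w(Q) = 0
I = 16 (I = (5 - 1)² = 4² = 16)
y(s) = s² + 11*s (y(s) = (s² + 11*s) + 0 = s² + 11*s)
-y(I) = -16*(11 + 16) = -16*27 = -1*432 = -432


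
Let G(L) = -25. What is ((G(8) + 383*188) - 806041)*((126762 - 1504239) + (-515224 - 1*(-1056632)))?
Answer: 613726482278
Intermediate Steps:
((G(8) + 383*188) - 806041)*((126762 - 1504239) + (-515224 - 1*(-1056632))) = ((-25 + 383*188) - 806041)*((126762 - 1504239) + (-515224 - 1*(-1056632))) = ((-25 + 72004) - 806041)*(-1377477 + (-515224 + 1056632)) = (71979 - 806041)*(-1377477 + 541408) = -734062*(-836069) = 613726482278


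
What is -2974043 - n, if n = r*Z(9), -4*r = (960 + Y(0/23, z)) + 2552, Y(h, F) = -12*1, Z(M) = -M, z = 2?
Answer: -2981918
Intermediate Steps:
Y(h, F) = -12
r = -875 (r = -((960 - 12) + 2552)/4 = -(948 + 2552)/4 = -1/4*3500 = -875)
n = 7875 (n = -(-875)*9 = -875*(-9) = 7875)
-2974043 - n = -2974043 - 1*7875 = -2974043 - 7875 = -2981918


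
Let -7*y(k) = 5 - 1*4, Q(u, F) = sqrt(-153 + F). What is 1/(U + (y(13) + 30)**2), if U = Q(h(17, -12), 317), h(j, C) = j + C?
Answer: 2140369/1907635997 - 4802*sqrt(41)/1907635997 ≈ 0.0011059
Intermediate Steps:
h(j, C) = C + j
U = 2*sqrt(41) (U = sqrt(-153 + 317) = sqrt(164) = 2*sqrt(41) ≈ 12.806)
y(k) = -1/7 (y(k) = -(5 - 1*4)/7 = -(5 - 4)/7 = -1/7*1 = -1/7)
1/(U + (y(13) + 30)**2) = 1/(2*sqrt(41) + (-1/7 + 30)**2) = 1/(2*sqrt(41) + (209/7)**2) = 1/(2*sqrt(41) + 43681/49) = 1/(43681/49 + 2*sqrt(41))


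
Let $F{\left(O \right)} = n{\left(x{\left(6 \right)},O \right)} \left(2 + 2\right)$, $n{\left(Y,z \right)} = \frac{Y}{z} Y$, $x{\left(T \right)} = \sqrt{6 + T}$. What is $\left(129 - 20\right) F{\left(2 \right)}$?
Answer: $2616$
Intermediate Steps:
$n{\left(Y,z \right)} = \frac{Y^{2}}{z}$
$F{\left(O \right)} = \frac{48}{O}$ ($F{\left(O \right)} = \frac{\left(\sqrt{6 + 6}\right)^{2}}{O} \left(2 + 2\right) = \frac{\left(\sqrt{12}\right)^{2}}{O} 4 = \frac{\left(2 \sqrt{3}\right)^{2}}{O} 4 = \frac{12}{O} 4 = \frac{48}{O}$)
$\left(129 - 20\right) F{\left(2 \right)} = \left(129 - 20\right) \frac{48}{2} = 109 \cdot 48 \cdot \frac{1}{2} = 109 \cdot 24 = 2616$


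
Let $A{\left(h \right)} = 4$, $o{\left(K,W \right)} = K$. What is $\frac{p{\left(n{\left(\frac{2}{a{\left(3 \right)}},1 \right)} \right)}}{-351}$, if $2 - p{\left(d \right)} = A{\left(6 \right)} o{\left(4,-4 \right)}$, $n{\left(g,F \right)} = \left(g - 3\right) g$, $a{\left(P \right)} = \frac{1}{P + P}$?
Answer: $\frac{14}{351} \approx 0.039886$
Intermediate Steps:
$a{\left(P \right)} = \frac{1}{2 P}$
$n{\left(g,F \right)} = g \left(-3 + g\right)$ ($n{\left(g,F \right)} = \left(-3 + g\right) g = g \left(-3 + g\right)$)
$p{\left(d \right)} = -14$ ($p{\left(d \right)} = 2 - 4 \cdot 4 = 2 - 16 = -14$)
$\frac{p{\left(n{\left(\frac{2}{a{\left(3 \right)}},1 \right)} \right)}}{-351} = - \frac{14}{-351} = \left(-14\right) \left(- \frac{1}{351}\right) = \frac{14}{351}$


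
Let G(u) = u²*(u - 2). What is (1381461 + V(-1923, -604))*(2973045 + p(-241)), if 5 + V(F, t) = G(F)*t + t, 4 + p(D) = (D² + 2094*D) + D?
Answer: 10861723747476369504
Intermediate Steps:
G(u) = u²*(-2 + u)
p(D) = -4 + D² + 2095*D (p(D) = -4 + ((D² + 2094*D) + D) = -4 + (D² + 2095*D) = -4 + D² + 2095*D)
V(F, t) = -5 + t + t*F²*(-2 + F) (V(F, t) = -5 + ((F²*(-2 + F))*t + t) = -5 + (t*F²*(-2 + F) + t) = -5 + (t + t*F²*(-2 + F)) = -5 + t + t*F²*(-2 + F))
(1381461 + V(-1923, -604))*(2973045 + p(-241)) = (1381461 + (-5 - 604 - 604*(-1923)²*(-2 - 1923)))*(2973045 + (-4 + (-241)² + 2095*(-241))) = (1381461 + (-5 - 604 - 604*3697929*(-1925)))*(2973045 + (-4 + 58081 - 504895)) = (1381461 + (-5 - 604 + 4299582048300))*(2973045 - 446818) = (1381461 + 4299582047691)*2526227 = 4299583429152*2526227 = 10861723747476369504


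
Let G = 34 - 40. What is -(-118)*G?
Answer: -708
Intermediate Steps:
G = -6
-(-118)*G = -(-118)*(-6) = -1*708 = -708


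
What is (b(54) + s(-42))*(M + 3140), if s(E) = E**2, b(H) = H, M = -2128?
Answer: 1839816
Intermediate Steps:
(b(54) + s(-42))*(M + 3140) = (54 + (-42)**2)*(-2128 + 3140) = (54 + 1764)*1012 = 1818*1012 = 1839816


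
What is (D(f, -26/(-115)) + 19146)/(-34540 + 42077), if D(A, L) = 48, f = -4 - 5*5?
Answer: 19194/7537 ≈ 2.5466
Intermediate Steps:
f = -29 (f = -4 - 25 = -29)
(D(f, -26/(-115)) + 19146)/(-34540 + 42077) = (48 + 19146)/(-34540 + 42077) = 19194/7537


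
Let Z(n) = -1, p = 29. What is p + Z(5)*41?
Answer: -12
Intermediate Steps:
p + Z(5)*41 = 29 - 1*41 = 29 - 41 = -12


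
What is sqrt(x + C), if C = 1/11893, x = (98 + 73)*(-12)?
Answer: I*sqrt(290241945455)/11893 ≈ 45.299*I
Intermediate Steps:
x = -2052 (x = 171*(-12) = -2052)
C = 1/11893 ≈ 8.4083e-5
sqrt(x + C) = sqrt(-2052 + 1/11893) = sqrt(-24404435/11893) = I*sqrt(290241945455)/11893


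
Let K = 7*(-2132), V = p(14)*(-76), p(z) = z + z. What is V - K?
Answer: 12796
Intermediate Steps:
p(z) = 2*z
V = -2128 (V = (2*14)*(-76) = 28*(-76) = -2128)
K = -14924
V - K = -2128 - 1*(-14924) = -2128 + 14924 = 12796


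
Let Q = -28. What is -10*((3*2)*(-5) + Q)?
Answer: 580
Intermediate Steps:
-10*((3*2)*(-5) + Q) = -10*((3*2)*(-5) - 28) = -10*(6*(-5) - 28) = -10*(-30 - 28) = -10*(-58) = 580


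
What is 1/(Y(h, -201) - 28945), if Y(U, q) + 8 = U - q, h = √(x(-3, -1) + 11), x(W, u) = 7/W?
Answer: -43128/1240016243 - √78/2480032486 ≈ -3.4784e-5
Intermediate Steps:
h = √78/3 (h = √(7/(-3) + 11) = √(7*(-⅓) + 11) = √(-7/3 + 11) = √(26/3) = √78/3 ≈ 2.9439)
Y(U, q) = -8 + U - q (Y(U, q) = -8 + (U - q) = -8 + U - q)
1/(Y(h, -201) - 28945) = 1/((-8 + √78/3 - 1*(-201)) - 28945) = 1/((-8 + √78/3 + 201) - 28945) = 1/((193 + √78/3) - 28945) = 1/(-28752 + √78/3)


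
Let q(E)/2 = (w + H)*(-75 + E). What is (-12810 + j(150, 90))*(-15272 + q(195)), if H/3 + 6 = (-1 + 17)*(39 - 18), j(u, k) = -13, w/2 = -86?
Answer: -2321578504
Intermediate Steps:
w = -172 (w = 2*(-86) = -172)
H = 990 (H = -18 + 3*((-1 + 17)*(39 - 18)) = -18 + 3*(16*21) = -18 + 3*336 = -18 + 1008 = 990)
q(E) = -122700 + 1636*E (q(E) = 2*((-172 + 990)*(-75 + E)) = 2*(818*(-75 + E)) = 2*(-61350 + 818*E) = -122700 + 1636*E)
(-12810 + j(150, 90))*(-15272 + q(195)) = (-12810 - 13)*(-15272 + (-122700 + 1636*195)) = -12823*(-15272 + (-122700 + 319020)) = -12823*(-15272 + 196320) = -12823*181048 = -2321578504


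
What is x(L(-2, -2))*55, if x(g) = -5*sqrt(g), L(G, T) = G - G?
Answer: 0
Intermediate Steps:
L(G, T) = 0
x(L(-2, -2))*55 = -5*sqrt(0)*55 = -5*0*55 = 0*55 = 0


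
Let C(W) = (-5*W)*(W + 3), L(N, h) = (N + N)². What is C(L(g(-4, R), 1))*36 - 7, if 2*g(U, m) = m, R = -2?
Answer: -5047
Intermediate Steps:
g(U, m) = m/2
L(N, h) = 4*N² (L(N, h) = (2*N)² = 4*N²)
C(W) = -5*W*(3 + W) (C(W) = (-5*W)*(3 + W) = -5*W*(3 + W))
C(L(g(-4, R), 1))*36 - 7 = -5*4*((½)*(-2))²*(3 + 4*((½)*(-2))²)*36 - 7 = -5*4*(-1)²*(3 + 4*(-1)²)*36 - 7 = -5*4*1*(3 + 4*1)*36 - 7 = -5*4*(3 + 4)*36 - 7 = -5*4*7*36 - 7 = -140*36 - 7 = -5040 - 7 = -5047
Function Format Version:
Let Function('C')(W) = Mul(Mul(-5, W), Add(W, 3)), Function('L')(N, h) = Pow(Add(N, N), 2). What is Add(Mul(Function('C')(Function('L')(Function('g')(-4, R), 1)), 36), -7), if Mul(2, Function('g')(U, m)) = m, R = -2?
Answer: -5047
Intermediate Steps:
Function('g')(U, m) = Mul(Rational(1, 2), m)
Function('L')(N, h) = Mul(4, Pow(N, 2)) (Function('L')(N, h) = Pow(Mul(2, N), 2) = Mul(4, Pow(N, 2)))
Function('C')(W) = Mul(-5, W, Add(3, W)) (Function('C')(W) = Mul(Mul(-5, W), Add(3, W)) = Mul(-5, W, Add(3, W)))
Add(Mul(Function('C')(Function('L')(Function('g')(-4, R), 1)), 36), -7) = Add(Mul(Mul(-5, Mul(4, Pow(Mul(Rational(1, 2), -2), 2)), Add(3, Mul(4, Pow(Mul(Rational(1, 2), -2), 2)))), 36), -7) = Add(Mul(Mul(-5, Mul(4, Pow(-1, 2)), Add(3, Mul(4, Pow(-1, 2)))), 36), -7) = Add(Mul(Mul(-5, Mul(4, 1), Add(3, Mul(4, 1))), 36), -7) = Add(Mul(Mul(-5, 4, Add(3, 4)), 36), -7) = Add(Mul(Mul(-5, 4, 7), 36), -7) = Add(Mul(-140, 36), -7) = Add(-5040, -7) = -5047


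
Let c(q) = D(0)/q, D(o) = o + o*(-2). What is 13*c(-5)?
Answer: 0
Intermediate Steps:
D(o) = -o (D(o) = o - 2*o = -o)
c(q) = 0 (c(q) = (-1*0)/q = 0/q = 0)
13*c(-5) = 13*0 = 0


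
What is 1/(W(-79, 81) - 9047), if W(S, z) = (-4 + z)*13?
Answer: -1/8046 ≈ -0.00012429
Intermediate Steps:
W(S, z) = -52 + 13*z
1/(W(-79, 81) - 9047) = 1/((-52 + 13*81) - 9047) = 1/((-52 + 1053) - 9047) = 1/(1001 - 9047) = 1/(-8046) = -1/8046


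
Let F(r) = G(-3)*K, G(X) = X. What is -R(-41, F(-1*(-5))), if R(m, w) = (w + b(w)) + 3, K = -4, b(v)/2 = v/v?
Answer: -17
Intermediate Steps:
b(v) = 2 (b(v) = 2*(v/v) = 2*1 = 2)
F(r) = 12 (F(r) = -3*(-4) = 12)
R(m, w) = 5 + w (R(m, w) = (w + 2) + 3 = (2 + w) + 3 = 5 + w)
-R(-41, F(-1*(-5))) = -(5 + 12) = -1*17 = -17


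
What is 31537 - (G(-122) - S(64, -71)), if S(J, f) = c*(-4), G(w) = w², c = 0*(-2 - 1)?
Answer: 16653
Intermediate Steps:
c = 0 (c = 0*(-3) = 0)
S(J, f) = 0 (S(J, f) = 0*(-4) = 0)
31537 - (G(-122) - S(64, -71)) = 31537 - ((-122)² - 1*0) = 31537 - (14884 + 0) = 31537 - 1*14884 = 31537 - 14884 = 16653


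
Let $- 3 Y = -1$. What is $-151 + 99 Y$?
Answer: $-118$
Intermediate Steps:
$Y = \frac{1}{3}$ ($Y = \left(- \frac{1}{3}\right) \left(-1\right) = \frac{1}{3} \approx 0.33333$)
$-151 + 99 Y = -151 + 99 \cdot \frac{1}{3} = -151 + 33 = -118$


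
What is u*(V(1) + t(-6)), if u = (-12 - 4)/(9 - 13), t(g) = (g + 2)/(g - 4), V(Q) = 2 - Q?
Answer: 28/5 ≈ 5.6000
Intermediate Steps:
t(g) = (2 + g)/(-4 + g)
u = 4 (u = -16/(-4) = -16*(-1/4) = 4)
u*(V(1) + t(-6)) = 4*((2 - 1*1) + (2 - 6)/(-4 - 6)) = 4*((2 - 1) - 4/(-10)) = 4*(1 - 1/10*(-4)) = 4*(1 + 2/5) = 4*(7/5) = 28/5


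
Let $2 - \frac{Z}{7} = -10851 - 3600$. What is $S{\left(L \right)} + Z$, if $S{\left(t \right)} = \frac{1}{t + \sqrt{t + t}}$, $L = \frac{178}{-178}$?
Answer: $\frac{101170 i + 101171 \sqrt{2}}{i + \sqrt{2}} \approx 1.0117 \cdot 10^{5} - 0.47141 i$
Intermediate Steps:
$L = -1$ ($L = 178 \left(- \frac{1}{178}\right) = -1$)
$Z = 101171$ ($Z = 14 - 7 \left(-10851 - 3600\right) = 14 - -101157 = 14 + 101157 = 101171$)
$S{\left(t \right)} = \frac{1}{t + \sqrt{2} \sqrt{t}}$ ($S{\left(t \right)} = \frac{1}{t + \sqrt{2 t}} = \frac{1}{t + \sqrt{2} \sqrt{t}}$)
$S{\left(L \right)} + Z = \frac{1}{-1 + \sqrt{2} \sqrt{-1}} + 101171 = \frac{1}{-1 + \sqrt{2} i} + 101171 = \frac{1}{-1 + i \sqrt{2}} + 101171 = 101171 + \frac{1}{-1 + i \sqrt{2}}$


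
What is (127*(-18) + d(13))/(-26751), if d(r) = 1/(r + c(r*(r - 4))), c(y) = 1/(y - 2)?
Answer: 3419741/40019496 ≈ 0.085452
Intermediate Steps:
c(y) = 1/(-2 + y)
d(r) = 1/(r + 1/(-2 + r*(-4 + r))) (d(r) = 1/(r + 1/(-2 + r*(r - 4))) = 1/(r + 1/(-2 + r*(-4 + r))))
(127*(-18) + d(13))/(-26751) = (127*(-18) + (-2 + 13*(-4 + 13))/(1 + 13*(-2 + 13*(-4 + 13))))/(-26751) = (-2286 + (-2 + 13*9)/(1 + 13*(-2 + 13*9)))*(-1/26751) = (-2286 + (-2 + 117)/(1 + 13*(-2 + 117)))*(-1/26751) = (-2286 + 115/(1 + 13*115))*(-1/26751) = (-2286 + 115/(1 + 1495))*(-1/26751) = (-2286 + 115/1496)*(-1/26751) = -3419741/1496*(-1/26751) = 3419741/40019496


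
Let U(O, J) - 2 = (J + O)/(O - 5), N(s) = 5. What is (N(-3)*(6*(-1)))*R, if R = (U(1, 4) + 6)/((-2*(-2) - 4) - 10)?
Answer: 81/4 ≈ 20.250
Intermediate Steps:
U(O, J) = 2 + (J + O)/(-5 + O) (U(O, J) = 2 + (J + O)/(O - 5) = 2 + (J + O)/(-5 + O))
R = -27/40 (R = ((-10 + 4 + 3*1)/(-5 + 1) + 6)/((-2*(-2) - 4) - 10) = ((-10 + 4 + 3)/(-4) + 6)/((4 - 4) - 10) = (-¼*(-3) + 6)/(0 - 10) = (¾ + 6)/(-10) = (27/4)*(-⅒) = -27/40 ≈ -0.67500)
(N(-3)*(6*(-1)))*R = (5*(6*(-1)))*(-27/40) = (5*(-6))*(-27/40) = -30*(-27/40) = 81/4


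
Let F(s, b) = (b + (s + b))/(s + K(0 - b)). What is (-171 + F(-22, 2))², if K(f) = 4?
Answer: 28900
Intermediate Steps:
F(s, b) = (s + 2*b)/(4 + s) (F(s, b) = (b + (s + b))/(s + 4) = (b + (b + s))/(4 + s) = (s + 2*b)/(4 + s))
(-171 + F(-22, 2))² = (-171 + (-22 + 2*2)/(4 - 22))² = (-171 + (-22 + 4)/(-18))² = (-171 - 1/18*(-18))² = (-171 + 1)² = (-170)² = 28900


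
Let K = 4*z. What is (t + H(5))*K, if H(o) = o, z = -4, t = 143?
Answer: -2368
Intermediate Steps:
K = -16 (K = 4*(-4) = -16)
(t + H(5))*K = (143 + 5)*(-16) = 148*(-16) = -2368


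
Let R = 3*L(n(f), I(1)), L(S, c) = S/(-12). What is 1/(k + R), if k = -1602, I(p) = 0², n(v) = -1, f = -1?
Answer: -4/6407 ≈ -0.00062432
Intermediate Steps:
I(p) = 0
L(S, c) = -S/12 (L(S, c) = S*(-1/12) = -S/12)
R = ¼ (R = 3*(-1/12*(-1)) = 3*(1/12) = ¼ ≈ 0.25000)
1/(k + R) = 1/(-1602 + ¼) = 1/(-6407/4) = -4/6407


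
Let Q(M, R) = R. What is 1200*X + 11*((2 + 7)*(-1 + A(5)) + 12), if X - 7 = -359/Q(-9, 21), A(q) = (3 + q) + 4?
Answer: -76253/7 ≈ -10893.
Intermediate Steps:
A(q) = 7 + q
X = -212/21 (X = 7 - 359/21 = -212/21 ≈ -10.095)
1200*X + 11*((2 + 7)*(-1 + A(5)) + 12) = 1200*(-212/21) + 11*((2 + 7)*(-1 + (7 + 5)) + 12) = -84800/7 + 11*(9*(-1 + 12) + 12) = -84800/7 + 11*(9*11 + 12) = -84800/7 + 11*(99 + 12) = -84800/7 + 11*111 = -84800/7 + 1221 = -76253/7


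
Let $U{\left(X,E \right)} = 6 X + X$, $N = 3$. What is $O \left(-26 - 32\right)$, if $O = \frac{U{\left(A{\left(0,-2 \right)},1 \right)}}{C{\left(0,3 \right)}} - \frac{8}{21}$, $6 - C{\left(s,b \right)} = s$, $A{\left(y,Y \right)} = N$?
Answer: $- \frac{3799}{21} \approx -180.9$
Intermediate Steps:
$A{\left(y,Y \right)} = 3$
$C{\left(s,b \right)} = 6 - s$
$U{\left(X,E \right)} = 7 X$
$O = \frac{131}{42}$ ($O = \frac{7 \cdot 3}{6 - 0} - \frac{8}{21} = \frac{21}{6 + 0} - \frac{8}{21} = \frac{21}{6} - \frac{8}{21} = 21 \cdot \frac{1}{6} - \frac{8}{21} = \frac{7}{2} - \frac{8}{21} = \frac{131}{42} \approx 3.119$)
$O \left(-26 - 32\right) = \frac{131 \left(-26 - 32\right)}{42} = \frac{131}{42} \left(-58\right) = - \frac{3799}{21}$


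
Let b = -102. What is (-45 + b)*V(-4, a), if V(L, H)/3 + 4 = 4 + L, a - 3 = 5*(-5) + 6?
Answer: 1764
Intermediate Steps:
a = -16 (a = 3 + (5*(-5) + 6) = 3 + (-25 + 6) = 3 - 19 = -16)
V(L, H) = 3*L (V(L, H) = -12 + 3*(4 + L) = -12 + (12 + 3*L) = 3*L)
(-45 + b)*V(-4, a) = (-45 - 102)*(3*(-4)) = -147*(-12) = 1764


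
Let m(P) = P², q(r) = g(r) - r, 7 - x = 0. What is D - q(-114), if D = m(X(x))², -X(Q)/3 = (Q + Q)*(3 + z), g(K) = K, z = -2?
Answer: 3111696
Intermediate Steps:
x = 7 (x = 7 - 1*0 = 7 + 0 = 7)
X(Q) = -6*Q (X(Q) = -3*(Q + Q)*(3 - 2) = -3*2*Q = -6*Q)
q(r) = 0 (q(r) = r - r = 0)
D = 3111696 (D = ((-6*7)²)² = ((-42)²)² = 1764² = 3111696)
D - q(-114) = 3111696 - 1*0 = 3111696 + 0 = 3111696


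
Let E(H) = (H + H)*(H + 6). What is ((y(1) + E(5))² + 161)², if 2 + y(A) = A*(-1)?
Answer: 134792100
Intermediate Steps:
y(A) = -2 - A (y(A) = -2 + A*(-1) = -2 - A)
E(H) = 2*H*(6 + H) (E(H) = (2*H)*(6 + H) = 2*H*(6 + H))
((y(1) + E(5))² + 161)² = (((-2 - 1*1) + 2*5*(6 + 5))² + 161)² = (((-2 - 1) + 2*5*11)² + 161)² = ((-3 + 110)² + 161)² = (107² + 161)² = (11449 + 161)² = 11610² = 134792100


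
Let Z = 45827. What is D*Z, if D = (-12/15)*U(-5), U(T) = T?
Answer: 183308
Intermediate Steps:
D = 4 (D = -12/15*(-5) = -12*1/15*(-5) = -⅘*(-5) = 4)
D*Z = 4*45827 = 183308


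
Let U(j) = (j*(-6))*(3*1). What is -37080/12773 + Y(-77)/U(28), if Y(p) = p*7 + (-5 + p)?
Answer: -1195143/715288 ≈ -1.6709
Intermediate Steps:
Y(p) = -5 + 8*p (Y(p) = 7*p + (-5 + p) = -5 + 8*p)
U(j) = -18*j (U(j) = -6*j*3 = -18*j)
-37080/12773 + Y(-77)/U(28) = -37080/12773 + (-5 + 8*(-77))/((-18*28)) = -37080*1/12773 + (-5 - 616)/(-504) = -37080/12773 - 621*(-1/504) = -37080/12773 + 69/56 = -1195143/715288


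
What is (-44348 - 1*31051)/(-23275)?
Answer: 75399/23275 ≈ 3.2395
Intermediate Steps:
(-44348 - 1*31051)/(-23275) = (-44348 - 31051)*(-1/23275) = -75399*(-1/23275) = 75399/23275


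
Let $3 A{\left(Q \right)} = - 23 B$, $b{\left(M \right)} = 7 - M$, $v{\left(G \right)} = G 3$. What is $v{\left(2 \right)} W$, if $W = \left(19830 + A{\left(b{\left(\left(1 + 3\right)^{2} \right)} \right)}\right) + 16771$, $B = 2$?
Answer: $219514$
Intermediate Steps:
$v{\left(G \right)} = 3 G$
$A{\left(Q \right)} = - \frac{46}{3}$ ($A{\left(Q \right)} = \frac{\left(-23\right) 2}{3} = \frac{1}{3} \left(-46\right) = - \frac{46}{3}$)
$W = \frac{109757}{3}$ ($W = \left(19830 - \frac{46}{3}\right) + 16771 = \frac{59444}{3} + 16771 = \frac{109757}{3} \approx 36586.0$)
$v{\left(2 \right)} W = 3 \cdot 2 \cdot \frac{109757}{3} = 6 \cdot \frac{109757}{3} = 219514$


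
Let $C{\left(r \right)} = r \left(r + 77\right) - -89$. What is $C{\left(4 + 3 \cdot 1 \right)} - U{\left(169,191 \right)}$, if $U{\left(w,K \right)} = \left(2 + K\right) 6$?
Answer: $-481$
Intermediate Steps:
$C{\left(r \right)} = 89 + r \left(77 + r\right)$ ($C{\left(r \right)} = r \left(77 + r\right) + 89 = 89 + r \left(77 + r\right)$)
$U{\left(w,K \right)} = 12 + 6 K$
$C{\left(4 + 3 \cdot 1 \right)} - U{\left(169,191 \right)} = \left(89 + \left(4 + 3 \cdot 1\right)^{2} + 77 \left(4 + 3 \cdot 1\right)\right) - \left(12 + 6 \cdot 191\right) = \left(89 + \left(4 + 3\right)^{2} + 77 \left(4 + 3\right)\right) - \left(12 + 1146\right) = \left(89 + 7^{2} + 77 \cdot 7\right) - 1158 = \left(89 + 49 + 539\right) - 1158 = 677 - 1158 = -481$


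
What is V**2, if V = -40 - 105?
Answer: 21025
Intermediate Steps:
V = -145
V**2 = (-145)**2 = 21025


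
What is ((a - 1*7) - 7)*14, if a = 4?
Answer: -140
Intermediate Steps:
((a - 1*7) - 7)*14 = ((4 - 1*7) - 7)*14 = ((4 - 7) - 7)*14 = (-3 - 7)*14 = -10*14 = -140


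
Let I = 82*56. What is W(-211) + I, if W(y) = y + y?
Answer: 4170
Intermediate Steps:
W(y) = 2*y
I = 4592
W(-211) + I = 2*(-211) + 4592 = -422 + 4592 = 4170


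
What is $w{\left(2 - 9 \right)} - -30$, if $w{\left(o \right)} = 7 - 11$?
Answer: $26$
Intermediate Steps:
$w{\left(o \right)} = -4$
$w{\left(2 - 9 \right)} - -30 = -4 - -30 = -4 + 30 = 26$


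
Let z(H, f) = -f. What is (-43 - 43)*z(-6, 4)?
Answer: 344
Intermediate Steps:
(-43 - 43)*z(-6, 4) = (-43 - 43)*(-1*4) = -86*(-4) = 344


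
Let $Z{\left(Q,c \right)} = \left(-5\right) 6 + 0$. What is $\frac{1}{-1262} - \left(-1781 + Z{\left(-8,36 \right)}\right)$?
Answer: $\frac{2285481}{1262} \approx 1811.0$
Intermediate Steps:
$Z{\left(Q,c \right)} = -30$ ($Z{\left(Q,c \right)} = -30 + 0 = -30$)
$\frac{1}{-1262} - \left(-1781 + Z{\left(-8,36 \right)}\right) = \frac{1}{-1262} - \left(-1781 - 30\right) = - \frac{1}{1262} - -1811 = - \frac{1}{1262} + 1811 = \frac{2285481}{1262}$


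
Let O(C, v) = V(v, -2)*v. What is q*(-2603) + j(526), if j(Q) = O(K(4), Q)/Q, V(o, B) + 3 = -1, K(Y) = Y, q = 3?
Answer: -7813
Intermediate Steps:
V(o, B) = -4 (V(o, B) = -3 - 1 = -4)
O(C, v) = -4*v
j(Q) = -4 (j(Q) = (-4*Q)/Q = -4)
q*(-2603) + j(526) = 3*(-2603) - 4 = -7809 - 4 = -7813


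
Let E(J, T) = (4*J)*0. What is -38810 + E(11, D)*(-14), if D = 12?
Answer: -38810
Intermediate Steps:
E(J, T) = 0
-38810 + E(11, D)*(-14) = -38810 + 0*(-14) = -38810 + 0 = -38810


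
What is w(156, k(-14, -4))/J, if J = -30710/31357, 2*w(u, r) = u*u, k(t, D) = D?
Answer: -190775988/15355 ≈ -12424.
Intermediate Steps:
w(u, r) = u²/2 (w(u, r) = (u*u)/2 = u²/2)
J = -30710/31357 (J = -30710*1/31357 = -30710/31357 ≈ -0.97937)
w(156, k(-14, -4))/J = ((½)*156²)/(-30710/31357) = ((½)*24336)*(-31357/30710) = 12168*(-31357/30710) = -190775988/15355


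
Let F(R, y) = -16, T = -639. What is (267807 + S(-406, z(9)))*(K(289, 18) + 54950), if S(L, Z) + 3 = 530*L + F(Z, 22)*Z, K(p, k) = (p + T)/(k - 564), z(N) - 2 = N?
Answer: 112399997600/39 ≈ 2.8821e+9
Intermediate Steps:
z(N) = 2 + N
K(p, k) = (-639 + p)/(-564 + k) (K(p, k) = (p - 639)/(k - 564) = (-639 + p)/(-564 + k))
S(L, Z) = -3 - 16*Z + 530*L (S(L, Z) = -3 + (530*L - 16*Z) = -3 + (-16*Z + 530*L) = -3 - 16*Z + 530*L)
(267807 + S(-406, z(9)))*(K(289, 18) + 54950) = (267807 + (-3 - 16*(2 + 9) + 530*(-406)))*((-639 + 289)/(-564 + 18) + 54950) = (267807 + (-3 - 16*11 - 215180))*(-350/(-546) + 54950) = (267807 + (-3 - 176 - 215180))*(-1/546*(-350) + 54950) = (267807 - 215359)*(25/39 + 54950) = 52448*(2143075/39) = 112399997600/39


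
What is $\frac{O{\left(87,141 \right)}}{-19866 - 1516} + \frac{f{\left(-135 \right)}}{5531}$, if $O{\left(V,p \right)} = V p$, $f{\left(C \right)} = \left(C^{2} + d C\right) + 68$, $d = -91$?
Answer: $\frac{585970019}{118263842} \approx 4.9548$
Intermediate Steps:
$f{\left(C \right)} = 68 + C^{2} - 91 C$ ($f{\left(C \right)} = \left(C^{2} - 91 C\right) + 68 = 68 + C^{2} - 91 C$)
$\frac{O{\left(87,141 \right)}}{-19866 - 1516} + \frac{f{\left(-135 \right)}}{5531} = \frac{87 \cdot 141}{-19866 - 1516} + \frac{68 + \left(-135\right)^{2} - -12285}{5531} = \frac{12267}{-19866 - 1516} + \left(68 + 18225 + 12285\right) \frac{1}{5531} = \frac{12267}{-21382} + 30578 \cdot \frac{1}{5531} = 12267 \left(- \frac{1}{21382}\right) + \frac{30578}{5531} = - \frac{12267}{21382} + \frac{30578}{5531} = \frac{585970019}{118263842}$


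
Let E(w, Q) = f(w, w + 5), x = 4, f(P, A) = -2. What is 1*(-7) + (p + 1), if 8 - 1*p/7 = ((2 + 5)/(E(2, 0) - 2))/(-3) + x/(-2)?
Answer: 719/12 ≈ 59.917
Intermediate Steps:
E(w, Q) = -2
p = 791/12 (p = 56 - 7*(((2 + 5)/(-2 - 2))/(-3) + 4/(-2)) = 56 - 7*((7/(-4))*(-1/3) + 4*(-1/2)) = 56 - 7*((7*(-1/4))*(-1/3) - 2) = 56 - 7*(-7/4*(-1/3) - 2) = 56 - 7*(7/12 - 2) = 56 - 7*(-17/12) = 56 + 119/12 = 791/12 ≈ 65.917)
1*(-7) + (p + 1) = 1*(-7) + (791/12 + 1) = -7 + 803/12 = 719/12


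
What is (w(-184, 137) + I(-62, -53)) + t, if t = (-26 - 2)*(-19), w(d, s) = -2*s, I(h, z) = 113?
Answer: 371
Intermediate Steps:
t = 532 (t = -28*(-19) = 532)
(w(-184, 137) + I(-62, -53)) + t = (-2*137 + 113) + 532 = (-274 + 113) + 532 = -161 + 532 = 371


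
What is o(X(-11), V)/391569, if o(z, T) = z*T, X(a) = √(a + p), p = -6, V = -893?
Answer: -893*I*√17/391569 ≈ -0.009403*I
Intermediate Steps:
X(a) = √(-6 + a) (X(a) = √(a - 6) = √(-6 + a))
o(z, T) = T*z
o(X(-11), V)/391569 = -893*√(-6 - 11)/391569 = -893*I*√17*(1/391569) = -893*I*√17/391569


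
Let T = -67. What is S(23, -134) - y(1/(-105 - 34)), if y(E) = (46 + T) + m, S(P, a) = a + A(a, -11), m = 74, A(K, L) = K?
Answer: -321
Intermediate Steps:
S(P, a) = 2*a (S(P, a) = a + a = 2*a)
y(E) = 53 (y(E) = (46 - 67) + 74 = -21 + 74 = 53)
S(23, -134) - y(1/(-105 - 34)) = 2*(-134) - 1*53 = -268 - 53 = -321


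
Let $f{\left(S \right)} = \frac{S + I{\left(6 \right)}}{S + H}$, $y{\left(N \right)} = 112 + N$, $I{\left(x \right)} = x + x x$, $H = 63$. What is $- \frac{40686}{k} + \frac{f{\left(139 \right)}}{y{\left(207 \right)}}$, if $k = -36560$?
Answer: $\frac{657085457}{588963320} \approx 1.1157$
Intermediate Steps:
$I{\left(x \right)} = x + x^{2}$
$f{\left(S \right)} = \frac{42 + S}{63 + S}$ ($f{\left(S \right)} = \frac{S + 6 \left(1 + 6\right)}{S + 63} = \frac{S + 6 \cdot 7}{63 + S} = \frac{S + 42}{63 + S} = \frac{42 + S}{63 + S}$)
$- \frac{40686}{k} + \frac{f{\left(139 \right)}}{y{\left(207 \right)}} = - \frac{40686}{-36560} + \frac{\frac{1}{63 + 139} \left(42 + 139\right)}{112 + 207} = \left(-40686\right) \left(- \frac{1}{36560}\right) + \frac{\frac{1}{202} \cdot 181}{319} = \frac{20343}{18280} + \frac{1}{202} \cdot 181 \cdot \frac{1}{319} = \frac{20343}{18280} + \frac{181}{202} \cdot \frac{1}{319} = \frac{20343}{18280} + \frac{181}{64438} = \frac{657085457}{588963320}$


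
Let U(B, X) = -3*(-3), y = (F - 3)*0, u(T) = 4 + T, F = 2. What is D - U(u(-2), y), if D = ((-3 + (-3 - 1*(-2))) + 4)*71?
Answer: -9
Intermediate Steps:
y = 0 (y = (2 - 3)*0 = -1*0 = 0)
U(B, X) = 9
D = 0 (D = ((-3 + (-3 + 2)) + 4)*71 = ((-3 - 1) + 4)*71 = (-4 + 4)*71 = 0*71 = 0)
D - U(u(-2), y) = 0 - 1*9 = 0 - 9 = -9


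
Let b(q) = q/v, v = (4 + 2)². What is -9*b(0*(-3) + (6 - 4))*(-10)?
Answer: 5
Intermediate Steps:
v = 36 (v = 6² = 36)
b(q) = q/36
-9*b(0*(-3) + (6 - 4))*(-10) = -(0*(-3) + (6 - 4))/4*(-10) = -(0 + 2)/4*(-10) = -2/4*(-10) = -9*1/18*(-10) = -½*(-10) = 5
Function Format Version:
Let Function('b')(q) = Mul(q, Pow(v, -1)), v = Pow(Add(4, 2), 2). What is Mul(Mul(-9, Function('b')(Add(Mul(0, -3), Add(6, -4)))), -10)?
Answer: 5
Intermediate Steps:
v = 36 (v = Pow(6, 2) = 36)
Function('b')(q) = Mul(Rational(1, 36), q) (Function('b')(q) = Mul(q, Pow(36, -1)) = Mul(q, Rational(1, 36)) = Mul(Rational(1, 36), q))
Mul(Mul(-9, Function('b')(Add(Mul(0, -3), Add(6, -4)))), -10) = Mul(Mul(-9, Mul(Rational(1, 36), Add(Mul(0, -3), Add(6, -4)))), -10) = Mul(Mul(-9, Mul(Rational(1, 36), Add(0, 2))), -10) = Mul(Mul(-9, Mul(Rational(1, 36), 2)), -10) = Mul(Mul(-9, Rational(1, 18)), -10) = Mul(Rational(-1, 2), -10) = 5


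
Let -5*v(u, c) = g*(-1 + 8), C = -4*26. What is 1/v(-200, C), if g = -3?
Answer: 5/21 ≈ 0.23810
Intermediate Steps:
C = -104
v(u, c) = 21/5 (v(u, c) = -(-3)*(-1 + 8)/5 = -(-3)*7/5 = -1/5*(-21) = 21/5)
1/v(-200, C) = 1/(21/5) = 5/21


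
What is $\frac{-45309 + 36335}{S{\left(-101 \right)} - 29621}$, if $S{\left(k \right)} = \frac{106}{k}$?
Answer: $\frac{906374}{2991827} \approx 0.30295$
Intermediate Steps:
$\frac{-45309 + 36335}{S{\left(-101 \right)} - 29621} = \frac{-45309 + 36335}{\frac{106}{-101} - 29621} = - \frac{8974}{106 \left(- \frac{1}{101}\right) - 29621} = - \frac{8974}{- \frac{106}{101} - 29621} = - \frac{8974}{- \frac{2991827}{101}} = \left(-8974\right) \left(- \frac{101}{2991827}\right) = \frac{906374}{2991827}$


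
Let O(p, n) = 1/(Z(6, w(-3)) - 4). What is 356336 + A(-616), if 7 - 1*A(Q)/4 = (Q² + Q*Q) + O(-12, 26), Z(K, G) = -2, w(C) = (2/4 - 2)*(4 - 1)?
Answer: -8037850/3 ≈ -2.6793e+6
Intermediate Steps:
w(C) = -9/2 (w(C) = (2*(¼) - 2)*3 = (½ - 2)*3 = -3/2*3 = -9/2)
O(p, n) = -⅙ (O(p, n) = 1/(-2 - 4) = 1/(-6) = -⅙)
A(Q) = 86/3 - 8*Q² (A(Q) = 28 - 4*((Q² + Q*Q) - ⅙) = 28 - 4*((Q² + Q²) - ⅙) = 28 - 4*(2*Q² - ⅙) = 28 - 4*(-⅙ + 2*Q²) = 28 + (⅔ - 8*Q²) = 86/3 - 8*Q²)
356336 + A(-616) = 356336 + (86/3 - 8*(-616)²) = 356336 + (86/3 - 8*379456) = 356336 + (86/3 - 3035648) = 356336 - 9106858/3 = -8037850/3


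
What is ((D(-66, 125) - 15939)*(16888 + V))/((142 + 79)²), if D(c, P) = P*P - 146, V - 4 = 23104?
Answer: -18398160/48841 ≈ -376.69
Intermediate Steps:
V = 23108 (V = 4 + 23104 = 23108)
D(c, P) = -146 + P² (D(c, P) = P² - 146 = -146 + P²)
((D(-66, 125) - 15939)*(16888 + V))/((142 + 79)²) = (((-146 + 125²) - 15939)*(16888 + 23108))/((142 + 79)²) = (((-146 + 15625) - 15939)*39996)/(221²) = ((15479 - 15939)*39996)/48841 = -460*39996*(1/48841) = -18398160*1/48841 = -18398160/48841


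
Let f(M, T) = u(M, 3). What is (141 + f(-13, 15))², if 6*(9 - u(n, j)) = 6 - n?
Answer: 776161/36 ≈ 21560.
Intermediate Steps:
u(n, j) = 8 + n/6 (u(n, j) = 9 - (6 - n)/6 = 9 + (-1 + n/6) = 8 + n/6)
f(M, T) = 8 + M/6
(141 + f(-13, 15))² = (141 + (8 + (⅙)*(-13)))² = (141 + (8 - 13/6))² = (141 + 35/6)² = (881/6)² = 776161/36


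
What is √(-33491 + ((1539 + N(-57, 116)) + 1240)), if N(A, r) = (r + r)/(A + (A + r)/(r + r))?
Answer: 2*I*√1330906801790/13165 ≈ 175.26*I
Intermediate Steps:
N(A, r) = 2*r/(A + (A + r)/(2*r)) (N(A, r) = (2*r)/(A + (A + r)/((2*r))) = (2*r)/(A + (A + r)*(1/(2*r))) = (2*r)/(A + (A + r)/(2*r)) = 2*r/(A + (A + r)/(2*r)))
√(-33491 + ((1539 + N(-57, 116)) + 1240)) = √(-33491 + ((1539 + 4*116²/(-57 + 116 + 2*(-57)*116)) + 1240)) = √(-33491 + ((1539 + 4*13456/(-57 + 116 - 13224)) + 1240)) = √(-33491 + ((1539 + 4*13456/(-13165)) + 1240)) = √(-33491 + ((1539 + 4*13456*(-1/13165)) + 1240)) = √(-33491 + ((1539 - 53824/13165) + 1240)) = √(-33491 + (20207111/13165 + 1240)) = √(-33491 + 36531711/13165) = √(-404377304/13165) = 2*I*√1330906801790/13165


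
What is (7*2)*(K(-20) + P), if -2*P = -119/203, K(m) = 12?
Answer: 4991/29 ≈ 172.10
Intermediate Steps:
P = 17/58 (P = -(-119)/(2*203) = -½*(-17/29) = 17/58 ≈ 0.29310)
(7*2)*(K(-20) + P) = (7*2)*(12 + 17/58) = 14*(713/58) = 4991/29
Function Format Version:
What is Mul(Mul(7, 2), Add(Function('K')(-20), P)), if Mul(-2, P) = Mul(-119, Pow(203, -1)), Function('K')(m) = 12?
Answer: Rational(4991, 29) ≈ 172.10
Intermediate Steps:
P = Rational(17, 58) (P = Mul(Rational(-1, 2), Mul(-119, Pow(203, -1))) = Mul(Rational(-1, 2), Mul(-119, Rational(1, 203))) = Mul(Rational(-1, 2), Rational(-17, 29)) = Rational(17, 58) ≈ 0.29310)
Mul(Mul(7, 2), Add(Function('K')(-20), P)) = Mul(Mul(7, 2), Add(12, Rational(17, 58))) = Mul(14, Rational(713, 58)) = Rational(4991, 29)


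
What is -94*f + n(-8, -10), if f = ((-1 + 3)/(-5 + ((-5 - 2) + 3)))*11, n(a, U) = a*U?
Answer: 2788/9 ≈ 309.78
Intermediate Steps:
n(a, U) = U*a
f = -22/9 (f = (2/(-5 + (-7 + 3)))*11 = (2/(-5 - 4))*11 = (2/(-9))*11 = (2*(-1/9))*11 = -2/9*11 = -22/9 ≈ -2.4444)
-94*f + n(-8, -10) = -94*(-22/9) - 10*(-8) = 2068/9 + 80 = 2788/9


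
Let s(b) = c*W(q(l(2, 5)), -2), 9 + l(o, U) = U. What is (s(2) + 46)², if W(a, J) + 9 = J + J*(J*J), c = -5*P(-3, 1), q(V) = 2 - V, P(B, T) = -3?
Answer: 57121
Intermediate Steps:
l(o, U) = -9 + U
c = 15 (c = -5*(-3) = 15)
W(a, J) = -9 + J + J³ (W(a, J) = -9 + (J + J*(J*J)) = -9 + (J + J*J²) = -9 + (J + J³) = -9 + J + J³)
s(b) = -285 (s(b) = 15*(-9 - 2 + (-2)³) = 15*(-9 - 2 - 8) = 15*(-19) = -285)
(s(2) + 46)² = (-285 + 46)² = (-239)² = 57121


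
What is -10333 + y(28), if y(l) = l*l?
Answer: -9549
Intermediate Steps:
y(l) = l**2
-10333 + y(28) = -10333 + 28**2 = -10333 + 784 = -9549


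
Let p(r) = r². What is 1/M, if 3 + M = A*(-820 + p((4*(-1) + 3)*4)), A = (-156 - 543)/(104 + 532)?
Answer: 53/46674 ≈ 0.0011355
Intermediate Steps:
A = -233/212 (A = -699/636 = -699*1/636 = -233/212 ≈ -1.0991)
M = 46674/53 (M = -3 - 233*(-820 + ((4*(-1) + 3)*4)²)/212 = -3 - 233*(-820 + ((-4 + 3)*4)²)/212 = -3 - 233*(-820 + (-1*4)²)/212 = -3 - 233*(-820 + (-4)²)/212 = -3 - 233*(-820 + 16)/212 = -3 - 233/212*(-804) = -3 + 46833/53 = 46674/53 ≈ 880.64)
1/M = 1/(46674/53) = 53/46674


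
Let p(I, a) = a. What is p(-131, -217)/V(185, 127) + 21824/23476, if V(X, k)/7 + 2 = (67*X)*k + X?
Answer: 8589460749/9239848412 ≈ 0.92961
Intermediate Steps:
V(X, k) = -14 + 7*X + 469*X*k (V(X, k) = -14 + 7*((67*X)*k + X) = -14 + 7*(67*X*k + X) = -14 + 7*(X + 67*X*k) = -14 + (7*X + 469*X*k) = -14 + 7*X + 469*X*k)
p(-131, -217)/V(185, 127) + 21824/23476 = -217/(-14 + 7*185 + 469*185*127) + 21824/23476 = -217/(-14 + 1295 + 11019155) + 21824*(1/23476) = -217/11020436 + 5456/5869 = -217*1/11020436 + 5456/5869 = -31/1574348 + 5456/5869 = 8589460749/9239848412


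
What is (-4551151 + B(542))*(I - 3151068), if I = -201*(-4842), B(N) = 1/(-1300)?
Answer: 6442549736610813/650 ≈ 9.9116e+12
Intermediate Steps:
B(N) = -1/1300
I = 973242
(-4551151 + B(542))*(I - 3151068) = (-4551151 - 1/1300)*(973242 - 3151068) = -5916496301/1300*(-2177826) = 6442549736610813/650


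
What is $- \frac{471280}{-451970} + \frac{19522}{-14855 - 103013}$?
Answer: $\frac{2336273635}{2663639998} \approx 0.8771$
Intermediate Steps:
$- \frac{471280}{-451970} + \frac{19522}{-14855 - 103013} = \left(-471280\right) \left(- \frac{1}{451970}\right) + \frac{19522}{-14855 - 103013} = \frac{47128}{45197} + \frac{19522}{-117868} = \frac{47128}{45197} + 19522 \left(- \frac{1}{117868}\right) = \frac{47128}{45197} - \frac{9761}{58934} = \frac{2336273635}{2663639998}$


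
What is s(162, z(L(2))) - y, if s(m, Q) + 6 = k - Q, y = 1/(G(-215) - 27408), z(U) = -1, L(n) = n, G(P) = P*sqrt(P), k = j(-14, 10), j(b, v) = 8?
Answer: 2283437925/761136839 - 215*I*sqrt(215)/761136839 ≈ 3.0 - 4.1419e-6*I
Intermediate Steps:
k = 8
G(P) = P**(3/2)
y = 1/(-27408 - 215*I*sqrt(215)) (y = 1/((-215)**(3/2) - 27408) = 1/(-215*I*sqrt(215) - 27408) = 1/(-27408 - 215*I*sqrt(215)) ≈ -3.6009e-5 + 4.1419e-6*I)
s(m, Q) = 2 - Q (s(m, Q) = -6 + (8 - Q) = 2 - Q)
s(162, z(L(2))) - y = (2 - 1*(-1)) - I/(-27408*I + 215*sqrt(215)) = (2 + 1) - I/(-27408*I + 215*sqrt(215)) = 3 - I/(-27408*I + 215*sqrt(215))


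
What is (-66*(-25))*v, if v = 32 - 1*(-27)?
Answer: 97350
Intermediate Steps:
v = 59 (v = 32 + 27 = 59)
(-66*(-25))*v = -66*(-25)*59 = 1650*59 = 97350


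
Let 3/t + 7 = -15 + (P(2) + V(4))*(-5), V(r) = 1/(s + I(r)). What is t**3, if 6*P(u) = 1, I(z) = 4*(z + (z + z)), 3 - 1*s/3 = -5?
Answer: -10077696/4483962449 ≈ -0.0022475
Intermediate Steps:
s = 24 (s = 9 - 3*(-5) = 9 + 15 = 24)
I(z) = 12*z (I(z) = 4*(z + 2*z) = 4*(3*z) = 12*z)
V(r) = 1/(24 + 12*r)
P(u) = 1/6 (P(u) = (1/6)*1 = 1/6)
t = -216/1649 (t = 3/(-7 + (-15 + (1/6 + 1/(12*(2 + 4)))*(-5))) = 3/(-7 + (-15 + (1/6 + (1/12)/6)*(-5))) = 3/(-7 + (-15 + (1/6 + (1/12)*(1/6))*(-5))) = 3/(-7 + (-15 + (1/6 + 1/72)*(-5))) = 3/(-7 + (-15 + (13/72)*(-5))) = 3/(-7 + (-15 - 65/72)) = 3/(-7 - 1145/72) = 3/(-1649/72) = 3*(-72/1649) = -216/1649 ≈ -0.13099)
t**3 = (-216/1649)**3 = -10077696/4483962449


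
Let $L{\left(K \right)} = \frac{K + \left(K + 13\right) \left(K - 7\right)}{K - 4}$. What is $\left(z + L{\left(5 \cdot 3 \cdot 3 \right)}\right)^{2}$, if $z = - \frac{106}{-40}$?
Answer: $\frac{2223405409}{672400} \approx 3306.7$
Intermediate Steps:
$z = \frac{53}{20}$ ($z = \left(-106\right) \left(- \frac{1}{40}\right) = \frac{53}{20} \approx 2.65$)
$L{\left(K \right)} = \frac{K + \left(-7 + K\right) \left(13 + K\right)}{-4 + K}$ ($L{\left(K \right)} = \frac{K + \left(13 + K\right) \left(-7 + K\right)}{-4 + K} = \frac{K + \left(-7 + K\right) \left(13 + K\right)}{-4 + K}$)
$\left(z + L{\left(5 \cdot 3 \cdot 3 \right)}\right)^{2} = \left(\frac{53}{20} + \frac{-91 + \left(5 \cdot 3 \cdot 3\right)^{2} + 7 \cdot 5 \cdot 3 \cdot 3}{-4 + 5 \cdot 3 \cdot 3}\right)^{2} = \left(\frac{53}{20} + \frac{-91 + \left(15 \cdot 3\right)^{2} + 7 \cdot 15 \cdot 3}{-4 + 15 \cdot 3}\right)^{2} = \left(\frac{53}{20} + \frac{-91 + 45^{2} + 7 \cdot 45}{-4 + 45}\right)^{2} = \left(\frac{53}{20} + \frac{-91 + 2025 + 315}{41}\right)^{2} = \left(\frac{53}{20} + \frac{1}{41} \cdot 2249\right)^{2} = \left(\frac{53}{20} + \frac{2249}{41}\right)^{2} = \left(\frac{47153}{820}\right)^{2} = \frac{2223405409}{672400}$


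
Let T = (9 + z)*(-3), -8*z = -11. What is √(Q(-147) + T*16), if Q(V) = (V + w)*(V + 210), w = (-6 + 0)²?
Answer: I*√7491 ≈ 86.551*I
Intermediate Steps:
z = 11/8 (z = -⅛*(-11) = 11/8 ≈ 1.3750)
w = 36 (w = (-6)² = 36)
T = -249/8 (T = (9 + 11/8)*(-3) = (83/8)*(-3) = -249/8 ≈ -31.125)
Q(V) = (36 + V)*(210 + V) (Q(V) = (V + 36)*(V + 210) = (36 + V)*(210 + V))
√(Q(-147) + T*16) = √((7560 + (-147)² + 246*(-147)) - 249/8*16) = √((7560 + 21609 - 36162) - 498) = √(-6993 - 498) = √(-7491) = I*√7491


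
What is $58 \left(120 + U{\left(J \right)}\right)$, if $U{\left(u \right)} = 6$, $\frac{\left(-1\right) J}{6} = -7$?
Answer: $7308$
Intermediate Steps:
$J = 42$ ($J = \left(-6\right) \left(-7\right) = 42$)
$58 \left(120 + U{\left(J \right)}\right) = 58 \left(120 + 6\right) = 58 \cdot 126 = 7308$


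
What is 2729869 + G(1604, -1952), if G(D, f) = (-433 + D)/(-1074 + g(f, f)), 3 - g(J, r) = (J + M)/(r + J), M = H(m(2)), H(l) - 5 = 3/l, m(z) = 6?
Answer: 22838787406641/8366261 ≈ 2.7299e+6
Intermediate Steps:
H(l) = 5 + 3/l
M = 11/2 (M = 5 + 3/6 = 5 + 3*(1/6) = 5 + 1/2 = 11/2 ≈ 5.5000)
g(J, r) = 3 - (11/2 + J)/(J + r) (g(J, r) = 3 - (J + 11/2)/(r + J) = 3 - (11/2 + J)/(J + r))
G(D, f) = (-433 + D)/(-1074 + (-11/2 + 5*f)/(2*f)) (G(D, f) = (-433 + D)/(-1074 + (-11/2 + 2*f + 3*f)/(f + f)) = (-433 + D)/(-1074 + (-11/2 + 5*f)/((2*f))) = (-433 + D)/(-1074 + (1/(2*f))*(-11/2 + 5*f)) = (-433 + D)/(-1074 + (-11/2 + 5*f)/(2*f)))
2729869 + G(1604, -1952) = 2729869 + 4*(-1952)*(433 - 1*1604)/(11 + 4286*(-1952)) = 2729869 + 4*(-1952)*(433 - 1604)/(11 - 8366272) = 2729869 + 4*(-1952)*(-1171)/(-8366261) = 2729869 + 4*(-1952)*(-1/8366261)*(-1171) = 2729869 - 9143168/8366261 = 22838787406641/8366261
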